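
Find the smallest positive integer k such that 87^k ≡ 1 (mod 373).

The order of 87 must divide p − 1 = 372 = 2^2 · 3 · 31.
Divisors: 1, 2, 3, 4, 6, 12, 31, 62, 93, 124, 186, 372.
Check each in increasing order: 87^1 ≡ 87;  87^2 ≡ 109;  87^3 ≡ 158;  87^4 ≡ 318;  87^6 ≡ 346;  87^12 ≡ 356;  87^31 ≡ 372;  87^62 ≡ 1.
Smallest exponent giving 1 is 62.

62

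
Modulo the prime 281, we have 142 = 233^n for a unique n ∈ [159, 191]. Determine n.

161

Compute 233^159 mod 281 = 133, then multiply by 233 repeatedly:
  233^159=133  233^160=79  233^161=142
Found 142 at exponent 161.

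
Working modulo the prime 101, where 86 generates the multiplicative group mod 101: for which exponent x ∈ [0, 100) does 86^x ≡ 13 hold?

Baby-step giant-step with m = ceil(sqrt(100)) = 10.
Baby table (86^j mod 101 for j=0..9):
  0:1  1:86  2:23  3:59  4:24  5:44  6:47  7:2
  8:71  9:46
Giant step factor: 86^(-10) ≡ 6 (mod 101).
Scan 13·6^i mod 101 for i = 0, 1, …:
  i=0: 13   i=1: 78   i=2: 64   i=3: 81
  i=4: 82   i=5: 88   i=6: 23
Match at i=6, j=2: x = 6·10 + 2 = 62.

62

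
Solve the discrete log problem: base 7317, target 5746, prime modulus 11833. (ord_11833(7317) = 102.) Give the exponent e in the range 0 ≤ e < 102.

88

Baby-step giant-step with m = ceil(sqrt(102)) = 11.
Baby table (7317^j mod 11833 for j=0..10):
  0:1  1:7317  2:5997  3:3285  4:3522  5:10033  6:11362  7:8929
  8:3500  9:2888  10:9591
Giant step factor: 7317^(-11) ≡ 1975 (mod 11833).
Scan 5746·1975^i mod 11833 for i = 0, 1, …:
  i=0: 5746   i=1: 503   i=2: 11286   i=3: 8311
  i=4: 1854   i=5: 5253   i=6: 8967   i=7: 7657
  i=8: 1
Match at i=8, j=0: e = 8·11 + 0 = 88.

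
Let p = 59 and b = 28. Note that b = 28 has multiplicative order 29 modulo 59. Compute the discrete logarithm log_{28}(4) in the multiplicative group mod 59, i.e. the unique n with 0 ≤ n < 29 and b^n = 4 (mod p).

3

Successive powers of 28 modulo 59:
  28^0=1  28^1=28  28^2=17  28^3=4
So 28^3 ≡ 4 (mod 59), giving n = 3.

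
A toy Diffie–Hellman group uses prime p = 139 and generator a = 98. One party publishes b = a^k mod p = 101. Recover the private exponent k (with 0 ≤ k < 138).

127

Baby-step giant-step with m = ceil(sqrt(138)) = 12.
Baby table (98^j mod 139 for j=0..11):
  0:1  1:98  2:13  3:23  4:30  5:21  6:112  7:134
  8:66  9:74  10:24  11:128
Giant step factor: 98^(-12) ≡ 45 (mod 139).
Scan 101·45^i mod 139 for i = 0, 1, …:
  i=0: 101   i=1: 97   i=2: 56   i=3: 18
  i=4: 115   i=5: 32   i=6: 50   i=7: 26
  i=8: 58   i=9: 108   i=10: 134
Match at i=10, j=7: k = 10·12 + 7 = 127.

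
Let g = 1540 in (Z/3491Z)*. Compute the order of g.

3490

The order of 1540 must divide p − 1 = 3490 = 2 · 5 · 349.
Divisors: 1, 2, 5, 10, 349, 698, 1745, 3490.
Check each in increasing order: 1540^1 ≡ 1540;  1540^2 ≡ 1211;  1540^5 ≡ 2728;  1540^10 ≡ 2663;  1540^349 ≡ 2260;  1540^698 ≡ 267;  1540^1745 ≡ 3490;  1540^3490 ≡ 1.
Smallest exponent giving 1 is 3490.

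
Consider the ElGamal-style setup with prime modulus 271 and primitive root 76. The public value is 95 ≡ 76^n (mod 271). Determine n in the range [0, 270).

67

Baby-step giant-step with m = ceil(sqrt(270)) = 17.
Baby table (76^j mod 271 for j=0..16):
  0:1  1:76  2:85  3:227  4:179  5:54  6:39  7:254
  8:63  9:181  10:206  11:209  12:166  13:150  14:18  15:13
  16:175
Giant step factor: 76^(-17) ≡ 142 (mod 271).
Scan 95·142^i mod 271 for i = 0, 1, …:
  i=0: 95   i=1: 211   i=2: 152   i=3: 175
Match at i=3, j=16: n = 3·17 + 16 = 67.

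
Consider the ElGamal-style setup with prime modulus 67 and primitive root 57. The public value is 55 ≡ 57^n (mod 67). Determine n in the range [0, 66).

Baby-step giant-step with m = ceil(sqrt(66)) = 9.
Baby table (57^j mod 67 for j=0..8):
  0:1  1:57  2:33  3:5  4:17  5:31  6:25  7:18
  8:21
Giant step factor: 57^(-9) ≡ 52 (mod 67).
Scan 55·52^i mod 67 for i = 0, 1, …:
  i=0: 55   i=1: 46   i=2: 47   i=3: 32
  i=4: 56   i=5: 31
Match at i=5, j=5: n = 5·9 + 5 = 50.

50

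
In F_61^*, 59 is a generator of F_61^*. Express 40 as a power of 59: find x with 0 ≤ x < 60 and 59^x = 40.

Baby-step giant-step with m = ceil(sqrt(60)) = 8.
Baby table (59^j mod 61 for j=0..7):
  0:1  1:59  2:4  3:53  4:16  5:29  6:3  7:55
Giant step factor: 59^(-8) ≡ 56 (mod 61).
Scan 40·56^i mod 61 for i = 0, 1, …:
  i=0: 40   i=1: 44   i=2: 24   i=3: 2
  i=4: 51   i=5: 50   i=6: 55
Match at i=6, j=7: x = 6·8 + 7 = 55.

55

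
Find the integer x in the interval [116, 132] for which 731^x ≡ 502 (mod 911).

130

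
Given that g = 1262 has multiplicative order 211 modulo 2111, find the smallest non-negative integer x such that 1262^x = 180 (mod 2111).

191

Baby-step giant-step with m = ceil(sqrt(211)) = 15.
Baby table (1262^j mod 2111 for j=0..14):
  0:1  1:1262  2:950  3:1963  4:1103  5:837  6:794  7:1414
  8:673  9:704  10:1828  11:1724  12:1358  13:1775  14:279
Giant step factor: 1262^(-15) ≡ 779 (mod 2111).
Scan 180·779^i mod 2111 for i = 0, 1, …:
  i=0: 180   i=1: 894   i=2: 1907   i=3: 1520
  i=4: 1920   i=5: 1092   i=6: 2046   i=7: 29
  i=8: 1481   i=9: 1093   i=10: 714   i=11: 1013
  i=12: 1724
Match at i=12, j=11: x = 12·15 + 11 = 191.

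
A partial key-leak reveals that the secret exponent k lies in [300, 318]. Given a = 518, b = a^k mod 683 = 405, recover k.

313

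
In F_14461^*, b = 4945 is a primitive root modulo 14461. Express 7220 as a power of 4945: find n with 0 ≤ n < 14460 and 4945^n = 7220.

Baby-step giant-step with m = ceil(sqrt(14460)) = 121.
Baby table (4945^j mod 14461 for j=0..120):
  0:1  1:4945  2:13935  3:1910  4:1917  5:7610  6:3928  7:2837
  8:1795  9:11682  10:10256  11:1193  12:13758  13:8766  14:8253  15:2143
  16:11683  17:740  18:667  19:1207  20:10683  21:1402  22:6071  23:59
  24:2535  25:12349  26:11463  27:11876  28:699  29:376  30:8312  31:4678
  32:9571  33:12203  34:12543  35:1906  36:11059  37:9714  38:10749  39:9630
  40:277  41:10431  42:13369  43:8474  44:10413  45:11125  46:3481  47:4955
  48:5541  49:11111  50:6556  51:12319  52:7723  53:13195  54:1243  55:710
  56:11388  57:2526  58:11227  59:1736  60:9147  61:12368  62:4191  63:1882
  64:8067  65:7877  66:8292  67:7005  68:5630  69:2925  70:3125  71:8777
  72:4804  73:10818  74:3771  75:7366  76:12072  77:1032  78:12968  79:6686
  80:4424  81:11648  82:1197  83:4616  84:6662  85:1432  86:9811  87:13201
  88:1991  89:12015  90:8387  91:14028  92:13504  93:10843  94:11708  95:8677
  96:1978  97:5574  98:764  99:3659  100:3044  101:13140  102:4027  103:718
  104:7565  105:12779  106:12046  107:2611  108:12183  109:409  110:12426  111:1781
  112:296  113:3159  114:3375  115:1381  116:3453  117:11105  118:5808  119:1014
  120:10724
Giant step factor: 4945^(-121) ≡ 205 (mod 14461).
Scan 7220·205^i mod 14461 for i = 0, 1, …:
  i=0: 7220   i=1: 5078   i=2: 14259   i=3: 1973
  i=4: 14018   i=5: 10412   i=6: 8693   i=7: 3362
  i=8: 9543   i=9: 4080     …   i=28: 6363
  i=29: 2925
Match at i=29, j=69: n = 29·121 + 69 = 3578.

3578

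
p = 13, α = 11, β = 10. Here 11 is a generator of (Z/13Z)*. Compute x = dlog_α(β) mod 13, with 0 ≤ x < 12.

10

Successive powers of 11 modulo 13:
  11^0=1  11^1=11  11^2=4  11^3=5  11^4=3  11^5=7
  11^6=12  11^7=2  11^8=9  11^9=8  11^10=10
So 11^10 ≡ 10 (mod 13), giving x = 10.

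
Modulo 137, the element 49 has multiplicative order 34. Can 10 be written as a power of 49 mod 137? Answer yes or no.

10 ∈ ⟨49⟩ iff 10^34 ≡ 1 (mod 137), since |⟨49⟩| = 34.
10^34 mod 137 = 100.
Since 100 ≠ 1, 10 does not lie in the subgroup.

no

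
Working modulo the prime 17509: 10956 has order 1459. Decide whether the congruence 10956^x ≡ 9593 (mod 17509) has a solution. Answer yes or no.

no

9593 ∈ ⟨10956⟩ iff 9593^1459 ≡ 1 (mod 17509), since |⟨10956⟩| = 1459.
9593^1459 mod 17509 = 2528.
Since 2528 ≠ 1, 9593 does not lie in the subgroup.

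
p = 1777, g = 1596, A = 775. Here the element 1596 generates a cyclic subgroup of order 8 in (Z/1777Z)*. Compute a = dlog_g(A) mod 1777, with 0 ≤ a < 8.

2

Successive powers of 1596 modulo 1777:
  1596^0=1  1596^1=1596  1596^2=775
So 1596^2 ≡ 775 (mod 1777), giving a = 2.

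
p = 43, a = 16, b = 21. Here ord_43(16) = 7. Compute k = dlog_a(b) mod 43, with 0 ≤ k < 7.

Successive powers of 16 modulo 43:
  16^0=1  16^1=16  16^2=41  16^3=11  16^4=4  16^5=21
So 16^5 ≡ 21 (mod 43), giving k = 5.

5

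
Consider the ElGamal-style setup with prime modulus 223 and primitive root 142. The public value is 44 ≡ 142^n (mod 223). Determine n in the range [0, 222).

89

Baby-step giant-step with m = ceil(sqrt(222)) = 15.
Baby table (142^j mod 223 for j=0..14):
  0:1  1:142  2:94  3:191  4:139  5:114  6:132  7:12
  8:143  9:13  10:62  11:107  12:30  13:23  14:144
Giant step factor: 142^(-15) ≡ 141 (mod 223).
Scan 44·141^i mod 223 for i = 0, 1, …:
  i=0: 44   i=1: 183   i=2: 158   i=3: 201
  i=4: 20   i=5: 144
Match at i=5, j=14: n = 5·15 + 14 = 89.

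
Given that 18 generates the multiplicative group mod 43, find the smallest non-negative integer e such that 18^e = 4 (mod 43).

12

Successive powers of 18 modulo 43:
  18^0=1  18^1=18  18^2=23  18^3=27  18^4=13  18^5=19
  18^6=41  18^7=7  18^8=40  18^9=32  18^10=17  18^11=5
  18^12=4
So 18^12 ≡ 4 (mod 43), giving e = 12.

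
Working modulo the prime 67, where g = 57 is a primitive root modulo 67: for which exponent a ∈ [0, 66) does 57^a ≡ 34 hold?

35

Baby-step giant-step with m = ceil(sqrt(66)) = 9.
Baby table (57^j mod 67 for j=0..8):
  0:1  1:57  2:33  3:5  4:17  5:31  6:25  7:18
  8:21
Giant step factor: 57^(-9) ≡ 52 (mod 67).
Scan 34·52^i mod 67 for i = 0, 1, …:
  i=0: 34   i=1: 26   i=2: 12   i=3: 21
Match at i=3, j=8: a = 3·9 + 8 = 35.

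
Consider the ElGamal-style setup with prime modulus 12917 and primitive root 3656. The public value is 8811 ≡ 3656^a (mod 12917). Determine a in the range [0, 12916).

11293

Baby-step giant-step with m = ceil(sqrt(12916)) = 114.
Baby table (3656^j mod 12917 for j=0..113):
  0:1  1:3656  2:10158  3:1273  4:3968  5:1217  6:5904  7:717
  8:12118  9:11015  10:8551  11:3316  12:7150  13:9309  14:10326  15:8382
  16:5468  17:8409  18:844  19:11418  20:9381  21:2301  22:3489  23:6705
  24:9931  25:10966  26:10245  27:9337  28:9358  29:8632  30:2361  31:3260
  32:9086  33:8809  34:3623  35:5763  36:1901  37:710  38:12360  39:4494
  40:12557  41:1374  42:11548  43:6732  44:5307  45:1058  46:5865  47:220
  48:3466  49:119  50:8803  51:7521  52:9400  53:7180  54:2736  55:5058
  56:7821  57:8255  58:6168  59:10043  60:7094  61:11245  62:9826  63:1679
  64:2849  65:4842  66:6062  67:10017  68:2457  69:5477  70:2562  71:1847
  72:9958  73:6342  74:337  75:4957  76:241  77:2740  78:6765  79:9702
  80:430  81:9123  82:1994  83:4876  84:1196  85:6630  86:6988  87:11219
  88:5189  89:8828  90:8502  91:5010  92:254  93:11517  94:9649  95:417
  96:346  97:12027  98:1244  99:1280  100:3726  101:7738  102:1898  103:2659
  104:7720  105:675  106:653  107:10640  108:6753  109:4581  110:7704  111:6764
  112:6046  113:3189
Giant step factor: 3656^(-114) ≡ 8387 (mod 12917).
Scan 8811·8387^i mod 12917 for i = 0, 1, …:
  i=0: 8811   i=1: 12617   i=2: 2715   i=3: 10951
  i=4: 6167   i=5: 2961   i=6: 7433   i=7: 3129
  i=8: 8496   i=9: 5780     …   i=98: 9555
  i=99: 717
Match at i=99, j=7: a = 99·114 + 7 = 11293.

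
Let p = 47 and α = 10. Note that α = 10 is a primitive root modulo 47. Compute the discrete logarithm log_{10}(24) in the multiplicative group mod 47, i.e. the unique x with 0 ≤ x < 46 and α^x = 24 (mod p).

16

Baby-step giant-step with m = ceil(sqrt(46)) = 7.
Baby table (10^j mod 47 for j=0..6):
  0:1  1:10  2:6  3:13  4:36  5:31  6:28
Giant step factor: 10^(-7) ≡ 23 (mod 47).
Scan 24·23^i mod 47 for i = 0, 1, …:
  i=0: 24   i=1: 35   i=2: 6
Match at i=2, j=2: x = 2·7 + 2 = 16.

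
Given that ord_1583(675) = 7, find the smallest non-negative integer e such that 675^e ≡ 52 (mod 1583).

3

Successive powers of 675 modulo 1583:
  675^0=1  675^1=675  675^2=1304  675^3=52
So 675^3 ≡ 52 (mod 1583), giving e = 3.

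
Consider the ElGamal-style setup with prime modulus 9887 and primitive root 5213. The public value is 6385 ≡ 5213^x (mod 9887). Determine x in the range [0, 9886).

Baby-step giant-step with m = ceil(sqrt(9886)) = 100.
Baby table (5213^j mod 9887 for j=0..99):
  0:1  1:5213  2:5893  3:1300  4:4305  5:8362  6:9210  7:458
  8:4787  9:9730  10:2180  11:4177  12:3527  13:6318  14:2137  15:7419
  16:7190  17:9740  18:4875  19:3785  20:6640  21:9820  22:6661  23:649
  24:1883  25:8175  26:3305  27:5811  28:8862  29:5542  30:632  31:2245
  32:6864  33:979  34:1835  35:5126  36:7164  37:2733  38:9849  39:9533
  40:3467  41:35  42:4489  43:8515  44:5952  45:2370  46:5947  47:5966
  48:6143  49:9353  50:4392  51:7091  52:7777  53:4801  54:3616  55:5586
  56:2603  57:4475  58:4742  59:2546  60:3944  61:4999  62:7542  63:5734
  64:2941  65:6583  66:9289  67:6918  68:5645  69:3673  70:6117  71:2346
  72:9366  73:2952  74:4604  75:4903  76:1444  77:3565  78:6672  79:8557
  80:7384  81:2701  82:1225  83:8810  84:1415  85:693  86:3854  87:518
  88:1183  89:7378  90:1084  91:5415  92:1010  93:5246  94:9843  95:7916
  96:7657  97:2122  98:8320  99:7778
Giant step factor: 5213^(-100) ≡ 8330 (mod 9887).
Scan 6385·8330^i mod 9887 for i = 0, 1, …:
  i=0: 6385   i=1: 4877   i=2: 9614   i=3: 9807
  i=4: 5916   i=5: 3472   i=6: 2285   i=7: 1575
  i=8: 9588   i=9: 854     …   i=41: 6538
  i=42: 3944
Match at i=42, j=60: x = 42·100 + 60 = 4260.

4260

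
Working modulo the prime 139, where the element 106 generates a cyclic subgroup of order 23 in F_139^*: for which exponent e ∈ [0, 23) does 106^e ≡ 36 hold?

Successive powers of 106 modulo 139:
  106^0=1  106^1=106  106^2=116  106^3=64  106^4=112  106^5=57
  106^6=65  106^7=79  106^8=34  106^9=129  106^10=52  106^11=91
  106^12=55  106^13=131  106^14=125  106^15=45  106^16=44  106^17=77
  106^18=100  106^19=36
So 106^19 ≡ 36 (mod 139), giving e = 19.

19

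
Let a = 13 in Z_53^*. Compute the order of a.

13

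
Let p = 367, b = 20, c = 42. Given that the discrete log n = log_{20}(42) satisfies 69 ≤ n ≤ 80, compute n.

Compute 20^69 mod 367 = 352, then multiply by 20 repeatedly:
  20^69=352  20^70=67  20^71=239  20^72=9  20^73=180
  20^74=297  20^75=68  20^76=259  20^77=42
Found 42 at exponent 77.

77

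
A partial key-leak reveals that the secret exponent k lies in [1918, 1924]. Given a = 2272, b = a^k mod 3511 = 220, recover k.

1920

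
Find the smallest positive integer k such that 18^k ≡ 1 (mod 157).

The order of 18 must divide p − 1 = 156 = 2^2 · 3 · 13.
Divisors: 1, 2, 3, 4, 6, 12, 13, 26, 39, 52, 78, 156.
Check each in increasing order: 18^1 ≡ 18;  18^2 ≡ 10;  18^3 ≡ 23;  18^4 ≡ 100;  18^6 ≡ 58;  18^12 ≡ 67;  18^13 ≡ 107;  18^26 ≡ 145;  18^39 ≡ 129;  18^52 ≡ 144;  18^78 ≡ 156;  18^156 ≡ 1.
Smallest exponent giving 1 is 156.

156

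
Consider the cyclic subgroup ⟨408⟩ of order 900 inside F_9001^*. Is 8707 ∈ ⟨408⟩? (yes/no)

no

8707 ∈ ⟨408⟩ iff 8707^900 ≡ 1 (mod 9001), since |⟨408⟩| = 900.
8707^900 mod 9001 = 7453.
Since 7453 ≠ 1, 8707 does not lie in the subgroup.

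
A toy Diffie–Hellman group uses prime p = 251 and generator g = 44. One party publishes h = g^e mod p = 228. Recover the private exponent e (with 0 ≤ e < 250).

179

Baby-step giant-step with m = ceil(sqrt(250)) = 16.
Baby table (44^j mod 251 for j=0..15):
  0:1  1:44  2:179  3:95  4:164  5:188  6:240  7:18
  8:39  9:210  10:204  11:191  12:121  13:53  14:73  15:200
Giant step factor: 44^(-16) ≡ 67 (mod 251).
Scan 228·67^i mod 251 for i = 0, 1, …:
  i=0: 228   i=1: 216   i=2: 165   i=3: 11
  i=4: 235   i=5: 183   i=6: 213   i=7: 215
  i=8: 98   i=9: 40   i=10: 170   i=11: 95
Match at i=11, j=3: e = 11·16 + 3 = 179.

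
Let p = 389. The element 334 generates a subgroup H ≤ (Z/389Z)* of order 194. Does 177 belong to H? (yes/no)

177 ∈ ⟨334⟩ iff 177^194 ≡ 1 (mod 389), since |⟨334⟩| = 194.
177^194 mod 389 = 388.
Since 388 ≠ 1, 177 does not lie in the subgroup.

no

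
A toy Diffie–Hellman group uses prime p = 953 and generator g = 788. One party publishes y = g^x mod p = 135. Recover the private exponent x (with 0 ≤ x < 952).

382

Baby-step giant-step with m = ceil(sqrt(952)) = 31.
Baby table (788^j mod 953 for j=0..30):
  0:1  1:788  2:541  3:317  4:110  5:910  6:424  7:562
  8:664  9:35  10:896  11:828  12:612  13:38  14:401  15:545
  16:610  17:368  18:272  19:864  20:390  21:454  22:377  23:693
  24:15  25:384  26:491  27:943  28:697  29:308  30:642
Giant step factor: 788^(-31) ≡ 188 (mod 953).
Scan 135·188^i mod 953 for i = 0, 1, …:
  i=0: 135   i=1: 602   i=2: 722   i=3: 410
  i=4: 840   i=5: 675   i=6: 151   i=7: 751
  i=8: 144   i=9: 388   i=10: 516   i=11: 755
  i=12: 896
Match at i=12, j=10: x = 12·31 + 10 = 382.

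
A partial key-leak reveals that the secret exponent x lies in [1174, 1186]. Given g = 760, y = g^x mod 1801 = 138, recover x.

1183

Compute 760^1174 mod 1801 = 223, then multiply by 760 repeatedly:
  760^1174=223  760^1175=186  760^1176=882  760^1177=348  760^1178=1534
  760^1179=593  760^1180=430  760^1181=819  760^1182=1095  760^1183=138
Found 138 at exponent 1183.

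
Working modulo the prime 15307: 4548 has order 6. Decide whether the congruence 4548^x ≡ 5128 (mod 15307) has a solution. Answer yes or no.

5128 ∈ ⟨4548⟩ iff 5128^6 ≡ 1 (mod 15307), since |⟨4548⟩| = 6.
5128^6 mod 15307 = 4896.
Since 4896 ≠ 1, 5128 does not lie in the subgroup.

no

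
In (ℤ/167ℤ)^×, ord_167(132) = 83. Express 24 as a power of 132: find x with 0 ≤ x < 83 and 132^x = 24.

29

Baby-step giant-step with m = ceil(sqrt(83)) = 10.
Baby table (132^j mod 167 for j=0..9):
  0:1  1:132  2:56  3:44  4:130  5:126  6:99  7:42
  8:33  9:14
Giant step factor: 132^(-10) ≡ 76 (mod 167).
Scan 24·76^i mod 167 for i = 0, 1, …:
  i=0: 24   i=1: 154   i=2: 14
Match at i=2, j=9: x = 2·10 + 9 = 29.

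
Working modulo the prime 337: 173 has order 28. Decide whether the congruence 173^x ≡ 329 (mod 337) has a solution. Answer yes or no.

329 ∈ ⟨173⟩ iff 329^28 ≡ 1 (mod 337), since |⟨173⟩| = 28.
329^28 mod 337 = 1.
Since 1 = 1, 329 lies in the subgroup.

yes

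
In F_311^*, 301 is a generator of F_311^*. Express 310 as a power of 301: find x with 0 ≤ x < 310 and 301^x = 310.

155

Baby-step giant-step with m = ceil(sqrt(310)) = 18.
Baby table (301^j mod 311 for j=0..17):
  0:1  1:301  2:100  3:244  4:48  5:142  6:135  7:205
  8:127  9:285  10:260  11:199  12:187  13:307  14:40  15:222
  16:268  17:119
Giant step factor: 301^(-18) ≡ 144 (mod 311).
Scan 310·144^i mod 311 for i = 0, 1, …:
  i=0: 310   i=1: 167   i=2: 101   i=3: 238
  i=4: 62   i=5: 220   i=6: 269   i=7: 172
  i=8: 199
Match at i=8, j=11: x = 8·18 + 11 = 155.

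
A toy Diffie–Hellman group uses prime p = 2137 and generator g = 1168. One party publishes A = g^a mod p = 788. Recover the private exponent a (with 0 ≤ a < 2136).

Baby-step giant-step with m = ceil(sqrt(2136)) = 47.
Baby table (1168^j mod 2137 for j=0..46):
  0:1  1:1168  2:818  3:185  4:243  5:1740  6:33  7:78
  8:1350  9:1831  10:1608  11:1858  12:1089  13:437  14:1810  15:587
  16:1776  17:1478  18:1745  19:1599  20:2031  21:138  22:909  23:1760
  24:2023  25:1479  26:776  27:280  28:79  29:381  30:512  31:1793
  32:2101  33:692  34:470  35:1888  36:1937  37:1470  38:949  39:1466
  40:551  41:331  42:1948  43:1496  44:1399  45:1364  46:1087
Giant step factor: 1168^(-47) ≡ 1284 (mod 2137).
Scan 788·1284^i mod 2137 for i = 0, 1, …:
  i=0: 788   i=1: 991   i=2: 929   i=3: 390
  i=4: 702   i=5: 1691   i=6: 52   i=7: 521
  i=8: 83   i=9: 1859     …   i=21: 1296
  i=22: 1478
Match at i=22, j=17: a = 22·47 + 17 = 1051.

1051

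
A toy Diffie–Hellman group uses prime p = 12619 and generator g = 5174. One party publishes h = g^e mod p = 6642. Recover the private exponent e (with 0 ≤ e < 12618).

Baby-step giant-step with m = ceil(sqrt(12618)) = 113.
Baby table (5174^j mod 12619 for j=0..112):
  0:1  1:5174  2:5377  3:8322  4:2000  5:420  6:2612  7:12158
  8:12396  9:7146  10:12353  11:11806  12:8284  13:7292  14:10617  15:1851
  16:11872  17:9055  18:8842  19:4633  20:7661  21:1735  22:4781  23:3654
  24:2534  25:12394  26:9417  27:1599  28:7781  29:4284  30:6452  31:5393
  32:2773  33:12318  34:7382  35:9374  36:6259  37:3712  38:12389  39:8785
  40:12571  41:4028  42:6903  43:4352  44:4952  45:5078  46:814  47:9509
  48:10704  49:10324  50:149  51:1167  52:6176  53:3316  54:7763  55:12104
  56:10618  57:7025  58:4630  59:4758  60:10842  61:5053  62:10273  63:1274
  64:4558  65:10800  66:2268  67:11581  68:5082  69:8891  70:5779  71:6135
  72:5705  73:1829  74:11615  75:4332  76:2424  77:11109  78:11040  79:7366
  80:2304  81:8560  82:9369  83:5627  84:2065  85:8636  86:11404  87:10471
  88:3587  89:9208  90:5467  91:7079  92:6408  93:4879  94:5946  95:12101
  96:7715  97:3513  98:4902  99:11377  100:9582  101:9836  102:11656  103:1943
  104:8358  105:11598  106:4707  107:11967  108:8444  109:2278  110:226  111:8376
  112:3778
Giant step factor: 5174^(-113) ≡ 10683 (mod 12619).
Scan 6642·10683^i mod 12619 for i = 0, 1, …:
  i=0: 6642   i=1: 12468   i=2: 2099   i=3: 12273
  i=4: 1049   i=5: 795   i=6: 398   i=7: 11850
  i=8: 12361   i=9: 7347     …   i=107: 7844
  i=108: 7292
Match at i=108, j=13: e = 108·113 + 13 = 12217.

12217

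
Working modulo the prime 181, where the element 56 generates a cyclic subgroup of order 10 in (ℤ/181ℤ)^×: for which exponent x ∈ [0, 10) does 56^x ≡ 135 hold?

8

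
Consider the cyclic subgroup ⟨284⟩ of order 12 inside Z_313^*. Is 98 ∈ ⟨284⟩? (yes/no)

98 ∈ ⟨284⟩ iff 98^12 ≡ 1 (mod 313), since |⟨284⟩| = 12.
98^12 mod 313 = 1.
Since 1 = 1, 98 lies in the subgroup.

yes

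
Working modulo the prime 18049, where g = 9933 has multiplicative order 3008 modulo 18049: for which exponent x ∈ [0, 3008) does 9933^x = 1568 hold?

1390

Baby-step giant-step with m = ceil(sqrt(3008)) = 55.
Baby table (9933^j mod 18049 for j=0..54):
  0:1  1:9933  2:8655  3:2728  4:5675  5:2748  6:5796  7:13407
  8:6209  9:564  10:7022  11:8190  12:4427  13:6027  14:15707  15:2075
  16:17066  17:370  18:11263  19:7677  20:16665  21:6066  22:6016  23:14738
  24:15164  25:5107  26:10141  27:17133  28:16117  29:13580  30:9963  31:17861
  32:9692  33:15319  34:10557  35:16040  36:6797  37:11341  38:6344  39:5893
  40:2262  41:15490  42:12494  43:16027  44:4011  45:7120  46:6978  47:4314
  48:2636  49:12338  50:644  51:7506  52:14728  53:6079  54:8802
Giant step factor: 9933^(-55) ≡ 13507 (mod 18049).
Scan 1568·13507^i mod 18049 for i = 0, 1, …:
  i=0: 1568   i=1: 7499   i=2: 16054   i=3: 692
  i=4: 15511   i=5: 12334   i=6: 3068   i=7: 17021
  i=8: 12534   i=9: 15167     …   i=24: 11154
  i=25: 2075
Match at i=25, j=15: x = 25·55 + 15 = 1390.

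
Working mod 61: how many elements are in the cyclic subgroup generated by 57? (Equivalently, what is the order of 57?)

15

The order of 57 must divide p − 1 = 60 = 2^2 · 3 · 5.
Divisors: 1, 2, 3, 4, 5, 6, 10, 12, 15, 20, 30, 60.
Check each in increasing order: 57^1 ≡ 57;  57^2 ≡ 16;  57^3 ≡ 58;  57^4 ≡ 12;  57^5 ≡ 13;  57^6 ≡ 9;  57^10 ≡ 47;  57^12 ≡ 20;  57^15 ≡ 1.
Smallest exponent giving 1 is 15.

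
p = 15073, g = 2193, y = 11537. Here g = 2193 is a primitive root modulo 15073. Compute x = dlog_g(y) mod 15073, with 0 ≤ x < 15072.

3354

Baby-step giant-step with m = ceil(sqrt(15072)) = 123.
Baby table (2193^j mod 15073 for j=0..122):
  0:1  1:2193  2:962  3:14519  4:5991  5:9680  6:5456  7:12119
  8:3268  9:7049  10:8632  11:13361  12:13834  13:11086  14:13922  15:8121
  16:8140  17:4588  18:7793  19:12340  20:5585  21:8629  22:6782  23:10948
  24:12748  25:11022  26:9227  27:6845  28:13450  29:13062  30:6266  31:9835
  32:13765  33:10499  34:7836  35:1128  36:1732  37:14953  38:8154  39:5144
  40:6188  41:4584  42:14094  43:8492  44:7801  45:14811  46:13281  47:4197
  48:9491  49:13023  50:11177  51:2463  52:5225  53:2945  54:7141  55:14439
  56:11427  57:8085  58:4557  59:102  60:12664  61:7686  62:3784  63:8162
  64:7615  65:13884  66:152  67:1730  68:10567  69:6230  70:6252  71:9279
  72:297  73:3182  74:14400  75:1265  76:713  77:11090  78:7621  79:11969
  80:5924  81:13479  82:1294  83:4018  84:8842  85:6628  86:4832  87:257
  88:5900  89:6066  90:8352  91:2241  92:715  93:403  94:9545  95:10861
  96:2833  97:2693  98:12206  99:13183  100:305  101:5653  102:7023  103:11906
  104:3422  105:13165  106:6050  107:3410  108:1922  109:9579  110:10058  111:5395
  112:14003  113:4878  114:10697  115:4933  116:10728  117:12624  118:10404  119:10523
  120:176  121:9143  122:3509
Giant step factor: 2193^(-123) ≡ 5318 (mod 15073).
Scan 11537·5318^i mod 15073 for i = 0, 1, …:
  i=0: 11537   i=1: 6656   i=2: 5204   i=3: 844
  i=4: 11711   i=5: 12535   i=6: 8324   i=7: 12704
  i=8: 2686   i=9: 10017     …   i=26: 3372
  i=27: 10499
Match at i=27, j=33: x = 27·123 + 33 = 3354.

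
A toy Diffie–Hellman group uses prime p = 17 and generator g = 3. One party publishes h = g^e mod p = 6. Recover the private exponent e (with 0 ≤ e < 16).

15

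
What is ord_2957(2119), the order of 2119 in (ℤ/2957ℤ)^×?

739

The order of 2119 must divide p − 1 = 2956 = 2^2 · 739.
Divisors: 1, 2, 4, 739, 1478, 2956.
Check each in increasing order: 2119^1 ≡ 2119;  2119^2 ≡ 1435;  2119^4 ≡ 1153;  2119^739 ≡ 1.
Smallest exponent giving 1 is 739.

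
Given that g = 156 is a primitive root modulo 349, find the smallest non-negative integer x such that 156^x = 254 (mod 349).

Baby-step giant-step with m = ceil(sqrt(348)) = 19.
Baby table (156^j mod 349 for j=0..18):
  0:1  1:156  2:255  3:343  4:111  5:215  6:36  7:32
  8:106  9:133  10:157  11:62  12:249  13:105  14:326  15:251
  16:68  17:138  18:239
Giant step factor: 156^(-19) ≡ 278 (mod 349).
Scan 254·278^i mod 349 for i = 0, 1, …:
  i=0: 254   i=1: 114   i=2: 282   i=3: 220
  i=4: 85   i=5: 247   i=6: 262   i=7: 244
  i=8: 126   i=9: 128     …   i=15: 176
  i=16: 68
Match at i=16, j=16: x = 16·19 + 16 = 320.

320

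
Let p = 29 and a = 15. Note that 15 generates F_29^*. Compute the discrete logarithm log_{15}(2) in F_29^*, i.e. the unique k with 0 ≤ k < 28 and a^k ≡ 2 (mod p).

Successive powers of 15 modulo 29:
  15^0=1  15^1=15  15^2=22  15^3=11  15^4=20  15^5=10
  15^6=5  15^7=17  15^8=23  15^9=26  15^10=13  15^11=21
  15^12=25  15^13=27  15^14=28  15^15=14  15^16=7  15^17=18
  15^18=9  15^19=19  15^20=24  15^21=12  15^22=6  15^23=3
  15^24=16  15^25=8  15^26=4  15^27=2
So 15^27 ≡ 2 (mod 29), giving k = 27.

27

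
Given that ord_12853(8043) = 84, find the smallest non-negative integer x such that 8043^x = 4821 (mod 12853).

19

Baby-step giant-step with m = ceil(sqrt(84)) = 10.
Baby table (8043^j mod 12853 for j=0..9):
  0:1  1:8043  2:700  3:486  4:1586  5:6022  6:4842  7:12469
  8:9061  9:1113
Giant step factor: 8043^(-10) ≡ 9558 (mod 12853).
Scan 4821·9558^i mod 12853 for i = 0, 1, …:
  i=0: 4821   i=1: 1113
Match at i=1, j=9: x = 1·10 + 9 = 19.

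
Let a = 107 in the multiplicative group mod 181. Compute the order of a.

20

The order of 107 must divide p − 1 = 180 = 2^2 · 3^2 · 5.
Divisors: 1, 2, 3, 4, 5, 6, 9, 10, 12, 15, 18, 20, 30, 36, 45, 60, 90, 180.
Check each in increasing order: 107^1 ≡ 107;  107^2 ≡ 46;  107^3 ≡ 35;  107^4 ≡ 125;  107^5 ≡ 162;  107^6 ≡ 139;  107^9 ≡ 159;  107^10 ≡ 180;  107^12 ≡ 135;  107^15 ≡ 19;  107^18 ≡ 122;  107^20 ≡ 1.
Smallest exponent giving 1 is 20.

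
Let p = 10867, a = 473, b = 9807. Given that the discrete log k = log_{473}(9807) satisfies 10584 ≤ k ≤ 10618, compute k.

10599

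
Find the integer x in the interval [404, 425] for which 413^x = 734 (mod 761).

405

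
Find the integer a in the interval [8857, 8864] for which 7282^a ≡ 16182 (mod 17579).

Compute 7282^8857 mod 17579 = 12568, then multiply by 7282 repeatedly:
  7282^8857=12568  7282^8858=3902  7282^8859=6700  7282^8860=7675  7282^8861=5709
  7282^8862=16182
Found 16182 at exponent 8862.

8862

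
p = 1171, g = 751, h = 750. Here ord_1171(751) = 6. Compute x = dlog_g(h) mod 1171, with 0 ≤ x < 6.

Successive powers of 751 modulo 1171:
  751^0=1  751^1=751  751^2=750
So 751^2 ≡ 750 (mod 1171), giving x = 2.

2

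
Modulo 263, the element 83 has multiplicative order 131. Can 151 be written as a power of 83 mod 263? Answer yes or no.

151 ∈ ⟨83⟩ iff 151^131 ≡ 1 (mod 263), since |⟨83⟩| = 131.
151^131 mod 263 = 1.
Since 1 = 1, 151 lies in the subgroup.

yes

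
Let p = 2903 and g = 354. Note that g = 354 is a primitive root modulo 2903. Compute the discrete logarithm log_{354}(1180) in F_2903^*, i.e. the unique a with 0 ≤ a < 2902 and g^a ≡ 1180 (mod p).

Baby-step giant-step with m = ceil(sqrt(2902)) = 54.
Baby table (354^j mod 2903 for j=0..53):
  0:1  1:354  2:487  3:1121  4:2026  5:163  6:2545  7:1000
  8:2737  9:2199  10:442  11:2609  12:432  13:1972  14:1368  15:2374
  16:1429  17:744  18:2106  19:2356  20:863  21:687  22:2249  23:724
  24:832  25:1325  26:1667  27:809  28:1892  29:2078  30:1153  31:1742
  32:1232  33:678  34:1966  35:2147  36:2355  37:509  38:200  39:1128
  40:1601  41:669  42:1683  43:667  44:975  45:2596  46:1636  47:1447
  48:1310  49:2163  50:2213  51:2495  52:718  53:1611
Giant step factor: 354^(-54) ≡ 1656 (mod 2903).
Scan 1180·1656^i mod 2903 for i = 0, 1, …:
  i=0: 1180   i=1: 361   i=2: 2701   i=3: 2236
  i=4: 1491   i=5: 1546   i=6: 2633   i=7: 2845
  i=8: 2654   i=9: 2785     …   i=29: 1353
  i=30: 2355
Match at i=30, j=36: a = 30·54 + 36 = 1656.

1656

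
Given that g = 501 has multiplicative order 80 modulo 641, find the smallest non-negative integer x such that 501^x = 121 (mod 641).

3

Successive powers of 501 modulo 641:
  501^0=1  501^1=501  501^2=370  501^3=121
So 501^3 ≡ 121 (mod 641), giving x = 3.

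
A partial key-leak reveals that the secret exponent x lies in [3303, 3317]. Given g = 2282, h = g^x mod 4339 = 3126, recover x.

3311

Compute 2282^3303 mod 4339 = 2393, then multiply by 2282 repeatedly:
  2282^3303=2393  2282^3304=2364  2282^3305=1271  2282^3306=1970  2282^3307=336
  2282^3308=3088  2282^3309=280  2282^3310=1127  2282^3311=3126
Found 3126 at exponent 3311.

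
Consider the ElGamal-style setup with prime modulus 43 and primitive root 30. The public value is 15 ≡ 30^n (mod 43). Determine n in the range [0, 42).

Successive powers of 30 modulo 43:
  30^0=1  30^1=30  30^2=40  30^3=39  30^4=9  30^5=12
  30^6=16  30^7=7  30^8=38  30^9=22  30^10=15
So 30^10 ≡ 15 (mod 43), giving n = 10.

10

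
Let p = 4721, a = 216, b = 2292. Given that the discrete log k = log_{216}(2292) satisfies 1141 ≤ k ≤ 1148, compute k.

Compute 216^1141 mod 4721 = 543, then multiply by 216 repeatedly:
  216^1141=543  216^1142=3984  216^1143=1322  216^1144=2292
Found 2292 at exponent 1144.

1144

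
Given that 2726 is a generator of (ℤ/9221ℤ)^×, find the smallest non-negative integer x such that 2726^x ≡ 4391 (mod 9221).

Baby-step giant-step with m = ceil(sqrt(9220)) = 97.
Baby table (2726^j mod 9221 for j=0..96):
  0:1  1:2726  2:8171  3:5431  4:5201  5:5249  6:7003  7:2708
  8:5208  9:5889  10:8874  11:3841  12:4731  13:5748  14:2569  15:4355
  16:4303  17:866  18:140  19:3579  20:536  21:4218  22:8902  23:6401
  24:2994  25:1059  26:661  27:3791  28:6746  29:2922  30:7649  31:2493
  32:41  33:1114  34:3055  35:1367  36:1158  37:3126  38:1272  39:376
  40:1445  41:1703  42:4215  43:724  44:330  45:5143  46:3898  47:3356
  48:1224  49:7843  50:5740  51:8424  52:3534  53:6960  54:5363  55:4253
  56:2881  57:6535  58:8659  59:7895  60:9177  61:9150  62:95  63:782
  64:1681  65:8790  66:5382  67:721  68:1373  69:8293  70:6047  71:6195
  72:3919  73:5276  74:6837  75:2021  76:4309  77:8001  78:3061  79:8502
  80:4079  81:8049  82:4815  83:4207  84:6579  85:8730  86:7800  87:8395
  88:7469  89:526  90:4621  91:960  92:7417  93:6310  94:3895  95:4399
  96:4374
Giant step factor: 2726^(-97) ≡ 2380 (mod 9221).
Scan 4391·2380^i mod 9221 for i = 0, 1, …:
  i=0: 4391   i=1: 3187   i=2: 5398   i=3: 2387
  i=4: 924   i=5: 4522   i=6: 1453   i=7: 265
  i=8: 3672   i=9: 7073     …   i=72: 85
  i=73: 8659
Match at i=73, j=58: x = 73·97 + 58 = 7139.

7139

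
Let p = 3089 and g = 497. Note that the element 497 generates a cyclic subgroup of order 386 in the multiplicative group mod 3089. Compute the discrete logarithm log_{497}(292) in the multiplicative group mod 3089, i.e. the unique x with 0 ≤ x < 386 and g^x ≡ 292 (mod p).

Baby-step giant-step with m = ceil(sqrt(386)) = 20.
Baby table (497^j mod 3089 for j=0..19):
  0:1  1:497  2:2978  3:435  4:3054  5:1139  6:796  7:220
  8:1225  9:292  10:3030  11:1567  12:371  13:2136  14:2065  15:757
  16:2460  17:2465  18:1861  19:1306
Giant step factor: 497^(-20) ≡ 2892 (mod 3089).
Scan 292·2892^i mod 3089 for i = 0, 1, …:
  i=0: 292
Match at i=0, j=9: x = 0·20 + 9 = 9.

9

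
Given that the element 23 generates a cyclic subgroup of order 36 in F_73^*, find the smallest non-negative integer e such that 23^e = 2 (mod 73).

8

Successive powers of 23 modulo 73:
  23^0=1  23^1=23  23^2=18  23^3=49  23^4=32  23^5=6
  23^6=65  23^7=35  23^8=2
So 23^8 ≡ 2 (mod 73), giving e = 8.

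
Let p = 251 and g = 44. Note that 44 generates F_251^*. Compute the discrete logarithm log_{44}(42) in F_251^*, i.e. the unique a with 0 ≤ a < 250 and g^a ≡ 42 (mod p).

Baby-step giant-step with m = ceil(sqrt(250)) = 16.
Baby table (44^j mod 251 for j=0..15):
  0:1  1:44  2:179  3:95  4:164  5:188  6:240  7:18
  8:39  9:210  10:204  11:191  12:121  13:53  14:73  15:200
Giant step factor: 44^(-16) ≡ 67 (mod 251).
Scan 42·67^i mod 251 for i = 0, 1, …:
  i=0: 42   i=1: 53
Match at i=1, j=13: a = 1·16 + 13 = 29.

29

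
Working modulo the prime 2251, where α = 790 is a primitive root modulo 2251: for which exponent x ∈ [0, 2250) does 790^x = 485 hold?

Baby-step giant-step with m = ceil(sqrt(2250)) = 48.
Baby table (790^j mod 2251 for j=0..47):
  0:1  1:790  2:573  3:219  4:1934  5:1682  6:690  7:358
  8:1445  9:293  10:1868  11:1315  12:1139  13:1661  14:2108  15:1831
  16:1348  17:197  18:311  19:331  20:374  21:579  22:457  23:870
  24:745  25:1039  26:1446  27:1083  28:190  29:1534  30:822  31:1092
  32:547  33:2189  34:542  35:490  36:2179  37:1646  38:1513  39:2240
  40:314  41:450  42:2093  43:1236  44:1757  45:1414  46:564  47:2113
Giant step factor: 790^(-48) ≡ 44 (mod 2251).
Scan 485·44^i mod 2251 for i = 0, 1, …:
  i=0: 485   i=1: 1081   i=2: 293
Match at i=2, j=9: x = 2·48 + 9 = 105.

105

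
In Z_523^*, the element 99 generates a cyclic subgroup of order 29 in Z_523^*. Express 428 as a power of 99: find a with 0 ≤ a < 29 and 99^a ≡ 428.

16

Successive powers of 99 modulo 523:
  99^0=1  99^1=99  99^2=387  99^3=134  99^4=191  99^5=81
  99^6=174  99^7=490  99^8=394  99^9=304  99^10=285  99^11=496
  99^12=465  99^13=11  99^14=43  99^15=73  99^16=428
So 99^16 ≡ 428 (mod 523), giving a = 16.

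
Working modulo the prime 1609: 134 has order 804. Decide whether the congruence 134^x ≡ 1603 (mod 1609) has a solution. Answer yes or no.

yes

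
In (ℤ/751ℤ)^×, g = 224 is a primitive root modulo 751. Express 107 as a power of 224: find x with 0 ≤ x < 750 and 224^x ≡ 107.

Baby-step giant-step with m = ceil(sqrt(750)) = 28.
Baby table (224^j mod 751 for j=0..27):
  0:1  1:224  2:610  3:709  4:355  5:665  6:262  7:110
  8:608  9:261  10:637  11:749  12:303  13:282  14:84  15:41
  16:172  17:227  18:531  19:286  20:229  21:228  22:4  23:145
  24:187  25:583  26:669  27:407
Giant step factor: 224^(-28) ≡ 574 (mod 751).
Scan 107·574^i mod 751 for i = 0, 1, …:
  i=0: 107   i=1: 587   i=2: 490   i=3: 386
  i=4: 19   i=5: 392   i=6: 459   i=7: 616
  i=8: 614   i=9: 217     …   i=14: 423
  i=15: 229
Match at i=15, j=20: x = 15·28 + 20 = 440.

440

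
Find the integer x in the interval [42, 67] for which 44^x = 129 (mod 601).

51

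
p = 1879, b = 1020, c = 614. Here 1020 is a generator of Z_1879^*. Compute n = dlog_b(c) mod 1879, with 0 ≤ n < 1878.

Baby-step giant-step with m = ceil(sqrt(1878)) = 44.
Baby table (1020^j mod 1879 for j=0..43):
  0:1  1:1020  2:1313  3:1412  4:926  5:1262  6:125  7:1607
  8:652  9:1753  10:1131  11:1793  12:593  13:1701  14:703  15:1161
  16:450  17:524  18:844  19:298  20:1441  21:442  22:1759  23:1614
  24:276  25:1549  26:1620  27:759  28:32  29:697  30:678  31:88
  32:1447  33:925  34:242  35:691  36:195  37:1605  38:491  39:1006
  40:186  41:1820  42:1827  43:1451
Giant step factor: 1020^(-44) ≡ 663 (mod 1879).
Scan 614·663^i mod 1879 for i = 0, 1, …:
  i=0: 614   i=1: 1218   i=2: 1443   i=3: 298
Match at i=3, j=19: n = 3·44 + 19 = 151.

151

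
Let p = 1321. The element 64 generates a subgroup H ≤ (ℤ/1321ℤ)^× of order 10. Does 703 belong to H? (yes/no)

no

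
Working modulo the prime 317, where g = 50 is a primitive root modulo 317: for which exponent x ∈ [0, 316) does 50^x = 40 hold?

Baby-step giant-step with m = ceil(sqrt(316)) = 18.
Baby table (50^j mod 317 for j=0..17):
  0:1  1:50  2:281  3:102  4:28  5:132  6:260  7:3
  8:150  9:209  10:306  11:84  12:79  13:146  14:9  15:133
  16:310  17:284
Giant step factor: 50^(-18) ≡ 39 (mod 317).
Scan 40·39^i mod 317 for i = 0, 1, …:
  i=0: 40   i=1: 292   i=2: 293   i=3: 15
  i=4: 268   i=5: 308   i=6: 283   i=7: 259
  i=8: 274   i=9: 225     …   i=13: 81
  i=14: 306
Match at i=14, j=10: x = 14·18 + 10 = 262.

262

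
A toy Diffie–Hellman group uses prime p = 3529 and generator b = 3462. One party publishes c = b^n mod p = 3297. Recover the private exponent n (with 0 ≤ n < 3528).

Baby-step giant-step with m = ceil(sqrt(3528)) = 60.
Baby table (3462^j mod 3529 for j=0..59):
  0:1  1:3462  2:960  3:2731  4:531  5:3242  6:1584  7:3271
  8:3170  9:2879  10:1202  11:633  12:3466  13:692  14:3042  15:868
  16:1837  17:436  18:2549  19:2138  20:1443  21:2131  22:1912  23:2469
  24:440  25:2281  26:2449  27:1780  28:726  29:764  30:1747  31:2937
  32:845  33:3378  34:3059  35:3258  36:512  37:986  38:989  39:788
  40:139  41:1274  42:2867  43:2006  44:3229  45:2455  46:1378  47:2957
  48:3034  49:1404  50:1215  51:3291  52:1830  53:905  54:2887  55:666
  56:1255  57:611  58:1411  59:746
Giant step factor: 3462^(-60) ≡ 3094 (mod 3529).
Scan 3297·3094^i mod 3529 for i = 0, 1, …:
  i=0: 3297   i=1: 2108   i=2: 560   i=3: 3430
  i=4: 717   i=5: 2186   i=6: 1920   i=7: 1173
  i=8: 1450   i=9: 941     …   i=57: 3265
  i=58: 1912
Match at i=58, j=22: n = 58·60 + 22 = 3502.

3502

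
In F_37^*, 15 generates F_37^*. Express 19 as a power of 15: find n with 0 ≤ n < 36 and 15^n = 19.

11

Successive powers of 15 modulo 37:
  15^0=1  15^1=15  15^2=3  15^3=8  15^4=9  15^5=24
  15^6=27  15^7=35  15^8=7  15^9=31  15^10=21  15^11=19
So 15^11 ≡ 19 (mod 37), giving n = 11.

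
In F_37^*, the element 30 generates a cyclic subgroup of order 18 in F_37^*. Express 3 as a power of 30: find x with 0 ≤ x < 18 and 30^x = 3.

Successive powers of 30 modulo 37:
  30^0=1  30^1=30  30^2=12  30^3=27  30^4=33  30^5=28
  30^6=26  30^7=3
So 30^7 ≡ 3 (mod 37), giving x = 7.

7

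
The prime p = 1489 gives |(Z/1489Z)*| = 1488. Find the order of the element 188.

31

The order of 188 must divide p − 1 = 1488 = 2^4 · 3 · 31.
Divisors: 1, 2, 3, 4, 6, 8, 12, 16, 24, 31, 48, 62, 93, 124, 186, 248, 372, 496, 744, 1488.
Check each in increasing order: 188^1 ≡ 188;  188^2 ≡ 1097;  188^3 ≡ 754;  188^4 ≡ 297;  188^6 ≡ 1207;  188^8 ≡ 358;  188^12 ≡ 607;  188^16 ≡ 110;  188^24 ≡ 666;  188^31 ≡ 1.
Smallest exponent giving 1 is 31.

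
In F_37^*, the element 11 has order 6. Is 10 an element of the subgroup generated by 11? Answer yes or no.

yes

10 ∈ ⟨11⟩ iff 10^6 ≡ 1 (mod 37), since |⟨11⟩| = 6.
10^6 mod 37 = 1.
Since 1 = 1, 10 lies in the subgroup.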